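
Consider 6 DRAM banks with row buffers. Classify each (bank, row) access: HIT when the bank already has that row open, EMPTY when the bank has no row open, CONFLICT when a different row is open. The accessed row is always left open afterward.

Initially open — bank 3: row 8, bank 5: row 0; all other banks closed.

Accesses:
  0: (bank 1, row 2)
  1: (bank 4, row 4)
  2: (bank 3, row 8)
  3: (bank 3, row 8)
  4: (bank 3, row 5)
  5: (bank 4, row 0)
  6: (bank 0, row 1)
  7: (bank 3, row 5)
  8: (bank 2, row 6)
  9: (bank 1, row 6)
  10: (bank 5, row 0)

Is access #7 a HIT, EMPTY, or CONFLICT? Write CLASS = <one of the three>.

CLASS = HIT

#0 (1,2) E
#1 (4,4) E
#2 (3,8) H  (was 8)
#3 (3,8) H  (was 8)
#4 (3,5) C  (was 8)
#5 (4,0) C  (was 4)
#6 (0,1) E
#7 (3,5) H  (was 5)
#8 (2,6) E
#9 (1,6) C  (was 2)
#10 (5,0) H  (was 0)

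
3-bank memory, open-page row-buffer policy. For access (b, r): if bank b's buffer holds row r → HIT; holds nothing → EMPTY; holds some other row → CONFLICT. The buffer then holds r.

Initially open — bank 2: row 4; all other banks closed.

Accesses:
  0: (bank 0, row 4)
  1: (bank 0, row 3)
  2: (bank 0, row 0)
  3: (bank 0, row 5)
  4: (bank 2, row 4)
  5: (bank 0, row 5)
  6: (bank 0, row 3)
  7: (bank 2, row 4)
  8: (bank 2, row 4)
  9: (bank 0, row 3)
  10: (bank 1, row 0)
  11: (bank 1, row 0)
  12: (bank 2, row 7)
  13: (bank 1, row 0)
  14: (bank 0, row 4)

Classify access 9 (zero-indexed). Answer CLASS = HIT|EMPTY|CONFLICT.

0: bank 0 row 4 — prev None → EMPTY
1: bank 0 row 3 — prev 4 → CONFLICT
2: bank 0 row 0 — prev 3 → CONFLICT
3: bank 0 row 5 — prev 0 → CONFLICT
4: bank 2 row 4 — prev 4 → HIT
5: bank 0 row 5 — prev 5 → HIT
6: bank 0 row 3 — prev 5 → CONFLICT
7: bank 2 row 4 — prev 4 → HIT
8: bank 2 row 4 — prev 4 → HIT
9: bank 0 row 3 — prev 3 → HIT
10: bank 1 row 0 — prev None → EMPTY
11: bank 1 row 0 — prev 0 → HIT
12: bank 2 row 7 — prev 4 → CONFLICT
13: bank 1 row 0 — prev 0 → HIT
14: bank 0 row 4 — prev 3 → CONFLICT

CLASS = HIT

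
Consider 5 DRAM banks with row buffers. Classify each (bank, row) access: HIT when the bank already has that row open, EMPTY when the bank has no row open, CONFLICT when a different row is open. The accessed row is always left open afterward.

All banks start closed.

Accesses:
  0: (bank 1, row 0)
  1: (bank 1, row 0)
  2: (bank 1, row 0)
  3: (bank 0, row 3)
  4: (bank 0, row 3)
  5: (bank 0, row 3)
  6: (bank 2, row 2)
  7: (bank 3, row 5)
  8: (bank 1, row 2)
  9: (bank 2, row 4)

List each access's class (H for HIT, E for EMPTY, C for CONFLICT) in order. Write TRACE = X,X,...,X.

step 0: bank1 None->0 [EMPTY]
step 1: bank1 0->0 [HIT]
step 2: bank1 0->0 [HIT]
step 3: bank0 None->3 [EMPTY]
step 4: bank0 3->3 [HIT]
step 5: bank0 3->3 [HIT]
step 6: bank2 None->2 [EMPTY]
step 7: bank3 None->5 [EMPTY]
step 8: bank1 0->2 [CONFLICT]
step 9: bank2 2->4 [CONFLICT]

TRACE = E,H,H,E,H,H,E,E,C,C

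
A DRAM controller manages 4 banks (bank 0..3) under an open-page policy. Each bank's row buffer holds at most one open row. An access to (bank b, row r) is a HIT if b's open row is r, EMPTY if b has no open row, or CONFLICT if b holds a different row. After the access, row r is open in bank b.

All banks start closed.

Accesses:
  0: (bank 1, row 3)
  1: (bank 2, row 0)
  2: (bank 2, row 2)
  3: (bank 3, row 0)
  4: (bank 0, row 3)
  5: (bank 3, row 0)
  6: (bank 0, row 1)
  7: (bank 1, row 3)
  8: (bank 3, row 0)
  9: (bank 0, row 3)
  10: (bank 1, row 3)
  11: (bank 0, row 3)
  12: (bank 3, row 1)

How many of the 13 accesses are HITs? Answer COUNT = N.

step 0: bank1 None->3 [EMPTY]
step 1: bank2 None->0 [EMPTY]
step 2: bank2 0->2 [CONFLICT]
step 3: bank3 None->0 [EMPTY]
step 4: bank0 None->3 [EMPTY]
step 5: bank3 0->0 [HIT]
step 6: bank0 3->1 [CONFLICT]
step 7: bank1 3->3 [HIT]
step 8: bank3 0->0 [HIT]
step 9: bank0 1->3 [CONFLICT]
step 10: bank1 3->3 [HIT]
step 11: bank0 3->3 [HIT]
step 12: bank3 0->1 [CONFLICT]

COUNT = 5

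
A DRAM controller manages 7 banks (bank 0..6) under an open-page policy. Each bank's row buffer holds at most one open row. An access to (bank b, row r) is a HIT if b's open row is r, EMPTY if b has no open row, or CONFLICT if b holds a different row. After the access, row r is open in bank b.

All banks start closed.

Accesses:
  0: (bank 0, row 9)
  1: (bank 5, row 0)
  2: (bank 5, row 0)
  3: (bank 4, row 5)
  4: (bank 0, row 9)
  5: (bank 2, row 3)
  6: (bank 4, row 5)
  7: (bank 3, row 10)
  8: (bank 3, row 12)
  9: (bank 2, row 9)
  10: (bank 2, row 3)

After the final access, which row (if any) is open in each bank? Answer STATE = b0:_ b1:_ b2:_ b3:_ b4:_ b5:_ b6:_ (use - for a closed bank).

step 0: bank0 None->9 [EMPTY]
step 1: bank5 None->0 [EMPTY]
step 2: bank5 0->0 [HIT]
step 3: bank4 None->5 [EMPTY]
step 4: bank0 9->9 [HIT]
step 5: bank2 None->3 [EMPTY]
step 6: bank4 5->5 [HIT]
step 7: bank3 None->10 [EMPTY]
step 8: bank3 10->12 [CONFLICT]
step 9: bank2 3->9 [CONFLICT]
step 10: bank2 9->3 [CONFLICT]

STATE = b0:9 b1:- b2:3 b3:12 b4:5 b5:0 b6:-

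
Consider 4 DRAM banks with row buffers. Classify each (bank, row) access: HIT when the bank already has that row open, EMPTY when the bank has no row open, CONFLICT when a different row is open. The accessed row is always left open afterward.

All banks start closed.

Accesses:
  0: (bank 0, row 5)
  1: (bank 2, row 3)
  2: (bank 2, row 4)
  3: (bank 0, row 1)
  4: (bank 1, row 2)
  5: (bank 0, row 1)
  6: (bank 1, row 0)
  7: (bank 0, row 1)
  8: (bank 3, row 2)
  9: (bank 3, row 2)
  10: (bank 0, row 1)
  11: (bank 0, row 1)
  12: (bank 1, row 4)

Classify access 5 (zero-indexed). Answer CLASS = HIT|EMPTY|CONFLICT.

CLASS = HIT

step 0: bank0 None->5 [EMPTY]
step 1: bank2 None->3 [EMPTY]
step 2: bank2 3->4 [CONFLICT]
step 3: bank0 5->1 [CONFLICT]
step 4: bank1 None->2 [EMPTY]
step 5: bank0 1->1 [HIT]
step 6: bank1 2->0 [CONFLICT]
step 7: bank0 1->1 [HIT]
step 8: bank3 None->2 [EMPTY]
step 9: bank3 2->2 [HIT]
step 10: bank0 1->1 [HIT]
step 11: bank0 1->1 [HIT]
step 12: bank1 0->4 [CONFLICT]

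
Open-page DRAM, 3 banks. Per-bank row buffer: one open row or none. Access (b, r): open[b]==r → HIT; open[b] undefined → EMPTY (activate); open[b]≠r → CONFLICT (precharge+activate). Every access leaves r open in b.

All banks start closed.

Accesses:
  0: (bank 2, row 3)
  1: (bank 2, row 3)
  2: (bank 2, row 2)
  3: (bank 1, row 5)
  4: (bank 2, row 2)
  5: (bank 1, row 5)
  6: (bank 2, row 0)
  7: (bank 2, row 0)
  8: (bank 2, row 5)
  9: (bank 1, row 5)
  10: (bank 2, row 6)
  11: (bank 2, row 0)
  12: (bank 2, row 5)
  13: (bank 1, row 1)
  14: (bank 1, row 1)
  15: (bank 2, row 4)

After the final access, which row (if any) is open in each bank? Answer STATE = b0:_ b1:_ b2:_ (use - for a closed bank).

STATE = b0:- b1:1 b2:4

  [0] b2 r3: no row ⇒ E
  [1] b2 r3: had r3 ⇒ H
  [2] b2 r2: had r3 ⇒ C
  [3] b1 r5: no row ⇒ E
  [4] b2 r2: had r2 ⇒ H
  [5] b1 r5: had r5 ⇒ H
  [6] b2 r0: had r2 ⇒ C
  [7] b2 r0: had r0 ⇒ H
  [8] b2 r5: had r0 ⇒ C
  [9] b1 r5: had r5 ⇒ H
  [10] b2 r6: had r5 ⇒ C
  [11] b2 r0: had r6 ⇒ C
  [12] b2 r5: had r0 ⇒ C
  [13] b1 r1: had r5 ⇒ C
  [14] b1 r1: had r1 ⇒ H
  [15] b2 r4: had r5 ⇒ C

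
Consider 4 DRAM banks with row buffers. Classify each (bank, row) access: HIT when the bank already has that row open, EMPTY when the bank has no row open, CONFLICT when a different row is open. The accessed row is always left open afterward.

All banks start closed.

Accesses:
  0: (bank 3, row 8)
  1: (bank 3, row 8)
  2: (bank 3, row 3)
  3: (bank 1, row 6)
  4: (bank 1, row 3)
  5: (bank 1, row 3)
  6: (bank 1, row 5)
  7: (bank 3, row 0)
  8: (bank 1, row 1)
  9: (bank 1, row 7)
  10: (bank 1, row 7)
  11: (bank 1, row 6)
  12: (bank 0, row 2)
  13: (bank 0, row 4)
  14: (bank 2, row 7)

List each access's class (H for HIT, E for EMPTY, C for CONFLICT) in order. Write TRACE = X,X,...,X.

TRACE = E,H,C,E,C,H,C,C,C,C,H,C,E,C,E

#0 (3,8) E
#1 (3,8) H  (was 8)
#2 (3,3) C  (was 8)
#3 (1,6) E
#4 (1,3) C  (was 6)
#5 (1,3) H  (was 3)
#6 (1,5) C  (was 3)
#7 (3,0) C  (was 3)
#8 (1,1) C  (was 5)
#9 (1,7) C  (was 1)
#10 (1,7) H  (was 7)
#11 (1,6) C  (was 7)
#12 (0,2) E
#13 (0,4) C  (was 2)
#14 (2,7) E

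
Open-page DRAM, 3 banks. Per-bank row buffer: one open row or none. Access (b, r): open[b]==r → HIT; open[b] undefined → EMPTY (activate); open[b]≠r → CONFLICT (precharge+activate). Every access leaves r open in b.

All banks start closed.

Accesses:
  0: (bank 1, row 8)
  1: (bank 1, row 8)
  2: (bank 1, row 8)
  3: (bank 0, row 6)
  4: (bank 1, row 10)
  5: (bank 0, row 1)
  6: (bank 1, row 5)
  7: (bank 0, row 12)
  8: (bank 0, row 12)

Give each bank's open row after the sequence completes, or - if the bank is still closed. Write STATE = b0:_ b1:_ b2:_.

  [0] b1 r8: no row ⇒ E
  [1] b1 r8: had r8 ⇒ H
  [2] b1 r8: had r8 ⇒ H
  [3] b0 r6: no row ⇒ E
  [4] b1 r10: had r8 ⇒ C
  [5] b0 r1: had r6 ⇒ C
  [6] b1 r5: had r10 ⇒ C
  [7] b0 r12: had r1 ⇒ C
  [8] b0 r12: had r12 ⇒ H

STATE = b0:12 b1:5 b2:-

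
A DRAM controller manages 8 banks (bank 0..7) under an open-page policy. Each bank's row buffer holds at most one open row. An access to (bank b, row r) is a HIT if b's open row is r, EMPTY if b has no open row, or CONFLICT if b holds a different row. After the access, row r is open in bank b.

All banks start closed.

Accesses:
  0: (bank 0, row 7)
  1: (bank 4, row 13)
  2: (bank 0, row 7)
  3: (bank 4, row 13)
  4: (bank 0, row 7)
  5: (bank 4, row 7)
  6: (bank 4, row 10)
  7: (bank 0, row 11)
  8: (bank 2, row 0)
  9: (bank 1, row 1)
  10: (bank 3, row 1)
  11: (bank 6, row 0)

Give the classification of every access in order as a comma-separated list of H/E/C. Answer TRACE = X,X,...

TRACE = E,E,H,H,H,C,C,C,E,E,E,E

  [0] b0 r7: no row ⇒ E
  [1] b4 r13: no row ⇒ E
  [2] b0 r7: had r7 ⇒ H
  [3] b4 r13: had r13 ⇒ H
  [4] b0 r7: had r7 ⇒ H
  [5] b4 r7: had r13 ⇒ C
  [6] b4 r10: had r7 ⇒ C
  [7] b0 r11: had r7 ⇒ C
  [8] b2 r0: no row ⇒ E
  [9] b1 r1: no row ⇒ E
  [10] b3 r1: no row ⇒ E
  [11] b6 r0: no row ⇒ E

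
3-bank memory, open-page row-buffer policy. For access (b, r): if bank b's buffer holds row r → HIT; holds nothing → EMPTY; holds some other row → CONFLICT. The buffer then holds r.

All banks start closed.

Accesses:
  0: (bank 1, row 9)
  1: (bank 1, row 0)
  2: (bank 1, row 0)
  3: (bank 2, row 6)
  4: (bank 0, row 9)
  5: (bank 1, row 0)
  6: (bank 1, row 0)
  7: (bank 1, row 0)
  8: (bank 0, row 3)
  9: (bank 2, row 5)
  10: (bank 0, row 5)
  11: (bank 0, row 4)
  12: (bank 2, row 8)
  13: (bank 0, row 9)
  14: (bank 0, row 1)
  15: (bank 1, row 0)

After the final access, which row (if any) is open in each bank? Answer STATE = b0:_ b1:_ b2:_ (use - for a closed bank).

  [0] b1 r9: no row ⇒ E
  [1] b1 r0: had r9 ⇒ C
  [2] b1 r0: had r0 ⇒ H
  [3] b2 r6: no row ⇒ E
  [4] b0 r9: no row ⇒ E
  [5] b1 r0: had r0 ⇒ H
  [6] b1 r0: had r0 ⇒ H
  [7] b1 r0: had r0 ⇒ H
  [8] b0 r3: had r9 ⇒ C
  [9] b2 r5: had r6 ⇒ C
  [10] b0 r5: had r3 ⇒ C
  [11] b0 r4: had r5 ⇒ C
  [12] b2 r8: had r5 ⇒ C
  [13] b0 r9: had r4 ⇒ C
  [14] b0 r1: had r9 ⇒ C
  [15] b1 r0: had r0 ⇒ H

STATE = b0:1 b1:0 b2:8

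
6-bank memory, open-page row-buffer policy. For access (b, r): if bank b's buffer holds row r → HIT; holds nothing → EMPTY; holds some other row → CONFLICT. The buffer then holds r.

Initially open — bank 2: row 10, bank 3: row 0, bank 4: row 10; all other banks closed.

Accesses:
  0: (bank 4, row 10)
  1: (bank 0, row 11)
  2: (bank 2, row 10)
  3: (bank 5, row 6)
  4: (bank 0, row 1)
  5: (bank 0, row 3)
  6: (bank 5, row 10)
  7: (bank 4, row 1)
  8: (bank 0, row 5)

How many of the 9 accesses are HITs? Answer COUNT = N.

COUNT = 2

#0 (4,10) H  (was 10)
#1 (0,11) E
#2 (2,10) H  (was 10)
#3 (5,6) E
#4 (0,1) C  (was 11)
#5 (0,3) C  (was 1)
#6 (5,10) C  (was 6)
#7 (4,1) C  (was 10)
#8 (0,5) C  (was 3)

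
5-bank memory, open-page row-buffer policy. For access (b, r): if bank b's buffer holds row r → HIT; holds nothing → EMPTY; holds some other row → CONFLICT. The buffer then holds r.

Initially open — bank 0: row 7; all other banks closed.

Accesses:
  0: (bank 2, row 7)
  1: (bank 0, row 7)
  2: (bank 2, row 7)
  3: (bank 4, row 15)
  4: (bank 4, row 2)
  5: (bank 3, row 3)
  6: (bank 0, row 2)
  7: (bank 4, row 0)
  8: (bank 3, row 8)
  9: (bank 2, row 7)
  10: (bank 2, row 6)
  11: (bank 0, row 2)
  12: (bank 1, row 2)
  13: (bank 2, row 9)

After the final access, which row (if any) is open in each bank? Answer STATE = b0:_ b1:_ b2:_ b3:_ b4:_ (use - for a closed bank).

  [0] b2 r7: no row ⇒ E
  [1] b0 r7: had r7 ⇒ H
  [2] b2 r7: had r7 ⇒ H
  [3] b4 r15: no row ⇒ E
  [4] b4 r2: had r15 ⇒ C
  [5] b3 r3: no row ⇒ E
  [6] b0 r2: had r7 ⇒ C
  [7] b4 r0: had r2 ⇒ C
  [8] b3 r8: had r3 ⇒ C
  [9] b2 r7: had r7 ⇒ H
  [10] b2 r6: had r7 ⇒ C
  [11] b0 r2: had r2 ⇒ H
  [12] b1 r2: no row ⇒ E
  [13] b2 r9: had r6 ⇒ C

STATE = b0:2 b1:2 b2:9 b3:8 b4:0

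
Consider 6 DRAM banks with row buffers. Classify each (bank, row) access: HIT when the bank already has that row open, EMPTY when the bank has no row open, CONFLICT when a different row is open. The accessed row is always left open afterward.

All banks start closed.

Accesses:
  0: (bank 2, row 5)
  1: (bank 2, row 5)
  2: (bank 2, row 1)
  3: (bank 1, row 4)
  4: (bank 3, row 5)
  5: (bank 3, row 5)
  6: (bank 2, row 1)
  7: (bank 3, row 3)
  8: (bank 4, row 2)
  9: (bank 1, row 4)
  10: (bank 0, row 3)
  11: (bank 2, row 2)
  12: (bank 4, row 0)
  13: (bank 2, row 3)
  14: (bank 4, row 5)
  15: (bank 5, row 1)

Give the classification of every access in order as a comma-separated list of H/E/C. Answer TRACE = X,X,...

step 0: bank2 None->5 [EMPTY]
step 1: bank2 5->5 [HIT]
step 2: bank2 5->1 [CONFLICT]
step 3: bank1 None->4 [EMPTY]
step 4: bank3 None->5 [EMPTY]
step 5: bank3 5->5 [HIT]
step 6: bank2 1->1 [HIT]
step 7: bank3 5->3 [CONFLICT]
step 8: bank4 None->2 [EMPTY]
step 9: bank1 4->4 [HIT]
step 10: bank0 None->3 [EMPTY]
step 11: bank2 1->2 [CONFLICT]
step 12: bank4 2->0 [CONFLICT]
step 13: bank2 2->3 [CONFLICT]
step 14: bank4 0->5 [CONFLICT]
step 15: bank5 None->1 [EMPTY]

TRACE = E,H,C,E,E,H,H,C,E,H,E,C,C,C,C,E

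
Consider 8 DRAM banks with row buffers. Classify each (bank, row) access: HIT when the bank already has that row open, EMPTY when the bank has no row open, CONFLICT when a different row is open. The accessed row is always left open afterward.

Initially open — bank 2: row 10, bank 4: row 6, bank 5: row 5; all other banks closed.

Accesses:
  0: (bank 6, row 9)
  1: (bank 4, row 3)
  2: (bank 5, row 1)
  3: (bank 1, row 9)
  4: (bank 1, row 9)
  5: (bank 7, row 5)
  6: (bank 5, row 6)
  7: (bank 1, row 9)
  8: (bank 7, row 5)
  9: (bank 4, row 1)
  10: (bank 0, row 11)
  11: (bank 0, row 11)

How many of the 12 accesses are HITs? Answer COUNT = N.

0: bank 6 row 9 — prev None → EMPTY
1: bank 4 row 3 — prev 6 → CONFLICT
2: bank 5 row 1 — prev 5 → CONFLICT
3: bank 1 row 9 — prev None → EMPTY
4: bank 1 row 9 — prev 9 → HIT
5: bank 7 row 5 — prev None → EMPTY
6: bank 5 row 6 — prev 1 → CONFLICT
7: bank 1 row 9 — prev 9 → HIT
8: bank 7 row 5 — prev 5 → HIT
9: bank 4 row 1 — prev 3 → CONFLICT
10: bank 0 row 11 — prev None → EMPTY
11: bank 0 row 11 — prev 11 → HIT

COUNT = 4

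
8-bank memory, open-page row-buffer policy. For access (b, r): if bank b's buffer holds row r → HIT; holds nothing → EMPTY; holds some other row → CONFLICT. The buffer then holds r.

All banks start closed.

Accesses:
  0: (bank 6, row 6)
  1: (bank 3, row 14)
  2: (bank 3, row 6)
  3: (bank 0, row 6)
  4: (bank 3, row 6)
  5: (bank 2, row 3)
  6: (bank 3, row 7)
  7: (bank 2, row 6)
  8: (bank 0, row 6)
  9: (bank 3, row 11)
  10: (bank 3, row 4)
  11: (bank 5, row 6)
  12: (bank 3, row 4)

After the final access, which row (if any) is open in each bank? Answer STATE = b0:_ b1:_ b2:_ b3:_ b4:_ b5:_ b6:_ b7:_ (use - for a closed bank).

STATE = b0:6 b1:- b2:6 b3:4 b4:- b5:6 b6:6 b7:-

0: bank 6 row 6 — prev None → EMPTY
1: bank 3 row 14 — prev None → EMPTY
2: bank 3 row 6 — prev 14 → CONFLICT
3: bank 0 row 6 — prev None → EMPTY
4: bank 3 row 6 — prev 6 → HIT
5: bank 2 row 3 — prev None → EMPTY
6: bank 3 row 7 — prev 6 → CONFLICT
7: bank 2 row 6 — prev 3 → CONFLICT
8: bank 0 row 6 — prev 6 → HIT
9: bank 3 row 11 — prev 7 → CONFLICT
10: bank 3 row 4 — prev 11 → CONFLICT
11: bank 5 row 6 — prev None → EMPTY
12: bank 3 row 4 — prev 4 → HIT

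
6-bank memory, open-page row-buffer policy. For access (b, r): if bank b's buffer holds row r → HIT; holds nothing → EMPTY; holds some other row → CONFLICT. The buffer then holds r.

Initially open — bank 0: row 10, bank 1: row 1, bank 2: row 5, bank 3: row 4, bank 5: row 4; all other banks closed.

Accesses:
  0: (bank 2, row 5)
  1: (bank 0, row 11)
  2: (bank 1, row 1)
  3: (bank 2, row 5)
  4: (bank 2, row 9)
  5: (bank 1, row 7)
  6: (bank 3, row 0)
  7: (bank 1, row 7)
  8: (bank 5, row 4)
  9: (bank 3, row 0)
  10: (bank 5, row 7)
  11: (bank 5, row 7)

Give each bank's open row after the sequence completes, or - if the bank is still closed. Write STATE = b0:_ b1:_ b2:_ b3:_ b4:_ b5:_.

  [0] b2 r5: had r5 ⇒ H
  [1] b0 r11: had r10 ⇒ C
  [2] b1 r1: had r1 ⇒ H
  [3] b2 r5: had r5 ⇒ H
  [4] b2 r9: had r5 ⇒ C
  [5] b1 r7: had r1 ⇒ C
  [6] b3 r0: had r4 ⇒ C
  [7] b1 r7: had r7 ⇒ H
  [8] b5 r4: had r4 ⇒ H
  [9] b3 r0: had r0 ⇒ H
  [10] b5 r7: had r4 ⇒ C
  [11] b5 r7: had r7 ⇒ H

STATE = b0:11 b1:7 b2:9 b3:0 b4:- b5:7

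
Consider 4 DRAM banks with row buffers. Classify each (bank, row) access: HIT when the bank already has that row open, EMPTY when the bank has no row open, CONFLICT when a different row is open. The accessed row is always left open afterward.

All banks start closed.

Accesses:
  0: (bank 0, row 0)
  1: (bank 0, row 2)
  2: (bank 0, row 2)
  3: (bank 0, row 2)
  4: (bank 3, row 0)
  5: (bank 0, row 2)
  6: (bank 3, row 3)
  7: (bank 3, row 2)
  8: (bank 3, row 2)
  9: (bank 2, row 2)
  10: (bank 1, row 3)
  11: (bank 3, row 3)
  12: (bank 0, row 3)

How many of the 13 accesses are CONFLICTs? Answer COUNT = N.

  [0] b0 r0: no row ⇒ E
  [1] b0 r2: had r0 ⇒ C
  [2] b0 r2: had r2 ⇒ H
  [3] b0 r2: had r2 ⇒ H
  [4] b3 r0: no row ⇒ E
  [5] b0 r2: had r2 ⇒ H
  [6] b3 r3: had r0 ⇒ C
  [7] b3 r2: had r3 ⇒ C
  [8] b3 r2: had r2 ⇒ H
  [9] b2 r2: no row ⇒ E
  [10] b1 r3: no row ⇒ E
  [11] b3 r3: had r2 ⇒ C
  [12] b0 r3: had r2 ⇒ C

COUNT = 5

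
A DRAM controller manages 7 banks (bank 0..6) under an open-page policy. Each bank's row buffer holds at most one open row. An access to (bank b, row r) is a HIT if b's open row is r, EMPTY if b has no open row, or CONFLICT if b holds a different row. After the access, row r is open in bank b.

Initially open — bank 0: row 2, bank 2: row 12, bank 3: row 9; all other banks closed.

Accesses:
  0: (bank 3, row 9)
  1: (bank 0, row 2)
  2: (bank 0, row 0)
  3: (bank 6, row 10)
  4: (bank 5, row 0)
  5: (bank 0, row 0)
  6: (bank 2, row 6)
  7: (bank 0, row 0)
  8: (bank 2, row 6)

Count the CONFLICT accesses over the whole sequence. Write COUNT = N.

step 0: bank3 9->9 [HIT]
step 1: bank0 2->2 [HIT]
step 2: bank0 2->0 [CONFLICT]
step 3: bank6 None->10 [EMPTY]
step 4: bank5 None->0 [EMPTY]
step 5: bank0 0->0 [HIT]
step 6: bank2 12->6 [CONFLICT]
step 7: bank0 0->0 [HIT]
step 8: bank2 6->6 [HIT]

COUNT = 2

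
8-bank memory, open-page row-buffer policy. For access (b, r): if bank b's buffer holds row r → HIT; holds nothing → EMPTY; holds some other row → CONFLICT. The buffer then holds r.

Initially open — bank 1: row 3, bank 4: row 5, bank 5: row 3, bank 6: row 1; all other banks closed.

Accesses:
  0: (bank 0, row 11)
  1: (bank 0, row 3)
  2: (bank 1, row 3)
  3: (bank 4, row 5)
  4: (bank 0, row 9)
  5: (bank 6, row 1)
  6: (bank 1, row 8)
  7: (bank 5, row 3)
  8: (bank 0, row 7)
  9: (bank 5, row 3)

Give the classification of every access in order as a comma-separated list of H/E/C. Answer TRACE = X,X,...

#0 (0,11) E
#1 (0,3) C  (was 11)
#2 (1,3) H  (was 3)
#3 (4,5) H  (was 5)
#4 (0,9) C  (was 3)
#5 (6,1) H  (was 1)
#6 (1,8) C  (was 3)
#7 (5,3) H  (was 3)
#8 (0,7) C  (was 9)
#9 (5,3) H  (was 3)

TRACE = E,C,H,H,C,H,C,H,C,H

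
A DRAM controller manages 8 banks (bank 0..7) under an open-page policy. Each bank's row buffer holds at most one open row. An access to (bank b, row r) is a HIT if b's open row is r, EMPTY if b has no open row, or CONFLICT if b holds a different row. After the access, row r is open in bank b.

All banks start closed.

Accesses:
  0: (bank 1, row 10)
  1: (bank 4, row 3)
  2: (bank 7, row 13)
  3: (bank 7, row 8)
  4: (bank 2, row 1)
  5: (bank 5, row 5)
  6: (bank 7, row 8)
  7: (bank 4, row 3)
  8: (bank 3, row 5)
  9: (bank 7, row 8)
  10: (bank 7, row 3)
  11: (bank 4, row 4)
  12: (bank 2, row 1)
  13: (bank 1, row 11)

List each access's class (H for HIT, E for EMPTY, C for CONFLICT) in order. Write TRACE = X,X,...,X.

TRACE = E,E,E,C,E,E,H,H,E,H,C,C,H,C

#0 (1,10) E
#1 (4,3) E
#2 (7,13) E
#3 (7,8) C  (was 13)
#4 (2,1) E
#5 (5,5) E
#6 (7,8) H  (was 8)
#7 (4,3) H  (was 3)
#8 (3,5) E
#9 (7,8) H  (was 8)
#10 (7,3) C  (was 8)
#11 (4,4) C  (was 3)
#12 (2,1) H  (was 1)
#13 (1,11) C  (was 10)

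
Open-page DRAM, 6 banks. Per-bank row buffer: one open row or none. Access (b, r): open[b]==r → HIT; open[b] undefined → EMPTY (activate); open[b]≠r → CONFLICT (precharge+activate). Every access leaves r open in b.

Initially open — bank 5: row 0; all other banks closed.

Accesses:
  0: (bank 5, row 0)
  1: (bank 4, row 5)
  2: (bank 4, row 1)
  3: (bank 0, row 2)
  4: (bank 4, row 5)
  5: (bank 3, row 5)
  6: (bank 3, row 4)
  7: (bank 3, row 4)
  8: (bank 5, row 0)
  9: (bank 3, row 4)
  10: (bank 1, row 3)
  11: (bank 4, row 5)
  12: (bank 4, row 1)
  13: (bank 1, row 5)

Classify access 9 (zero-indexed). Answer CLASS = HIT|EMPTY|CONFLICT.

#0 (5,0) H  (was 0)
#1 (4,5) E
#2 (4,1) C  (was 5)
#3 (0,2) E
#4 (4,5) C  (was 1)
#5 (3,5) E
#6 (3,4) C  (was 5)
#7 (3,4) H  (was 4)
#8 (5,0) H  (was 0)
#9 (3,4) H  (was 4)
#10 (1,3) E
#11 (4,5) H  (was 5)
#12 (4,1) C  (was 5)
#13 (1,5) C  (was 3)

CLASS = HIT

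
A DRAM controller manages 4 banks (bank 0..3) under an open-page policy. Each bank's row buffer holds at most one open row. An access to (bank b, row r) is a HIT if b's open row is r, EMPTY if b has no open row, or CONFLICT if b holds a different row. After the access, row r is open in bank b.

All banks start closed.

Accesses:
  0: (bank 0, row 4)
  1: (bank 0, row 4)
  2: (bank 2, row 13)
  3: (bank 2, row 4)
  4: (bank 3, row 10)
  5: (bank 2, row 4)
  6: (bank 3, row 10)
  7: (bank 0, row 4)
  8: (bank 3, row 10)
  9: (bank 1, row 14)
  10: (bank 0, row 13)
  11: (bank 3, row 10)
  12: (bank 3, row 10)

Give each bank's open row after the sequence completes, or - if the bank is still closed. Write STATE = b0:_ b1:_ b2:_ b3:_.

0: bank 0 row 4 — prev None → EMPTY
1: bank 0 row 4 — prev 4 → HIT
2: bank 2 row 13 — prev None → EMPTY
3: bank 2 row 4 — prev 13 → CONFLICT
4: bank 3 row 10 — prev None → EMPTY
5: bank 2 row 4 — prev 4 → HIT
6: bank 3 row 10 — prev 10 → HIT
7: bank 0 row 4 — prev 4 → HIT
8: bank 3 row 10 — prev 10 → HIT
9: bank 1 row 14 — prev None → EMPTY
10: bank 0 row 13 — prev 4 → CONFLICT
11: bank 3 row 10 — prev 10 → HIT
12: bank 3 row 10 — prev 10 → HIT

STATE = b0:13 b1:14 b2:4 b3:10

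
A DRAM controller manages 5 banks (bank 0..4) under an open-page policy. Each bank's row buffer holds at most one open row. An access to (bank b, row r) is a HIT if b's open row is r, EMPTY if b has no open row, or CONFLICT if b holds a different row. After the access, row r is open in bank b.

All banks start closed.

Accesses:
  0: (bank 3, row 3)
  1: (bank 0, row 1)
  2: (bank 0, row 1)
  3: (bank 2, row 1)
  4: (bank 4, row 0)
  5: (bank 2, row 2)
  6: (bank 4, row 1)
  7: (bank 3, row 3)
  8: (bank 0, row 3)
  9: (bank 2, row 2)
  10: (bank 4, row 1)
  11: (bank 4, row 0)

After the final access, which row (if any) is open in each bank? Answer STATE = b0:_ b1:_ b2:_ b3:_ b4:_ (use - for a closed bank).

STATE = b0:3 b1:- b2:2 b3:3 b4:0

#0 (3,3) E
#1 (0,1) E
#2 (0,1) H  (was 1)
#3 (2,1) E
#4 (4,0) E
#5 (2,2) C  (was 1)
#6 (4,1) C  (was 0)
#7 (3,3) H  (was 3)
#8 (0,3) C  (was 1)
#9 (2,2) H  (was 2)
#10 (4,1) H  (was 1)
#11 (4,0) C  (was 1)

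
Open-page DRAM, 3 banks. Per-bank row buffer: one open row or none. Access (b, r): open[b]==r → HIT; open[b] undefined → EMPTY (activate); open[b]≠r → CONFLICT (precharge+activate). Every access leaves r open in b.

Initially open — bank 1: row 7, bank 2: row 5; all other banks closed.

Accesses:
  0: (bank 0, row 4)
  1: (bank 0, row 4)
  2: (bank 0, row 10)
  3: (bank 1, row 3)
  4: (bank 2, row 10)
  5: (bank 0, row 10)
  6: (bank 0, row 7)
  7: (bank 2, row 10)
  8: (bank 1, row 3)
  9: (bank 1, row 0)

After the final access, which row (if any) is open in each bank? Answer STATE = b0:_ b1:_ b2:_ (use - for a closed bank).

STATE = b0:7 b1:0 b2:10

  [0] b0 r4: no row ⇒ E
  [1] b0 r4: had r4 ⇒ H
  [2] b0 r10: had r4 ⇒ C
  [3] b1 r3: had r7 ⇒ C
  [4] b2 r10: had r5 ⇒ C
  [5] b0 r10: had r10 ⇒ H
  [6] b0 r7: had r10 ⇒ C
  [7] b2 r10: had r10 ⇒ H
  [8] b1 r3: had r3 ⇒ H
  [9] b1 r0: had r3 ⇒ C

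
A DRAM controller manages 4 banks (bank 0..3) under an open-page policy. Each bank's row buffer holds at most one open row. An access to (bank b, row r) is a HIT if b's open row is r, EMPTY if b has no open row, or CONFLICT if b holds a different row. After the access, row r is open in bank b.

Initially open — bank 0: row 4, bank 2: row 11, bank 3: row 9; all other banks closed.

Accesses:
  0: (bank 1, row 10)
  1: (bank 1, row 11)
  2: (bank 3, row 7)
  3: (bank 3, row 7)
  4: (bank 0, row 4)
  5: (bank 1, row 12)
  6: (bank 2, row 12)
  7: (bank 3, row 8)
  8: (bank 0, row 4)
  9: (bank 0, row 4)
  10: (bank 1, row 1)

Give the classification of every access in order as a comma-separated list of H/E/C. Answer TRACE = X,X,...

  [0] b1 r10: no row ⇒ E
  [1] b1 r11: had r10 ⇒ C
  [2] b3 r7: had r9 ⇒ C
  [3] b3 r7: had r7 ⇒ H
  [4] b0 r4: had r4 ⇒ H
  [5] b1 r12: had r11 ⇒ C
  [6] b2 r12: had r11 ⇒ C
  [7] b3 r8: had r7 ⇒ C
  [8] b0 r4: had r4 ⇒ H
  [9] b0 r4: had r4 ⇒ H
  [10] b1 r1: had r12 ⇒ C

TRACE = E,C,C,H,H,C,C,C,H,H,C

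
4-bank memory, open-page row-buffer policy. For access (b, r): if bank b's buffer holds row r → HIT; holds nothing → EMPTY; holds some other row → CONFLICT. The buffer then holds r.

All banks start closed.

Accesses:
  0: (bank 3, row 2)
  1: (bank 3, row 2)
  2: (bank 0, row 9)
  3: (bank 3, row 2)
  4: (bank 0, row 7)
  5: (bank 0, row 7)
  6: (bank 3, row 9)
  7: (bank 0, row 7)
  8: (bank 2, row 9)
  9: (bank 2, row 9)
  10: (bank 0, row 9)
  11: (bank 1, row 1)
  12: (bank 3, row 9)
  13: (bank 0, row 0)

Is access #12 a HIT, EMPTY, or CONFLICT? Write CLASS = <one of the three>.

  [0] b3 r2: no row ⇒ E
  [1] b3 r2: had r2 ⇒ H
  [2] b0 r9: no row ⇒ E
  [3] b3 r2: had r2 ⇒ H
  [4] b0 r7: had r9 ⇒ C
  [5] b0 r7: had r7 ⇒ H
  [6] b3 r9: had r2 ⇒ C
  [7] b0 r7: had r7 ⇒ H
  [8] b2 r9: no row ⇒ E
  [9] b2 r9: had r9 ⇒ H
  [10] b0 r9: had r7 ⇒ C
  [11] b1 r1: no row ⇒ E
  [12] b3 r9: had r9 ⇒ H
  [13] b0 r0: had r9 ⇒ C

CLASS = HIT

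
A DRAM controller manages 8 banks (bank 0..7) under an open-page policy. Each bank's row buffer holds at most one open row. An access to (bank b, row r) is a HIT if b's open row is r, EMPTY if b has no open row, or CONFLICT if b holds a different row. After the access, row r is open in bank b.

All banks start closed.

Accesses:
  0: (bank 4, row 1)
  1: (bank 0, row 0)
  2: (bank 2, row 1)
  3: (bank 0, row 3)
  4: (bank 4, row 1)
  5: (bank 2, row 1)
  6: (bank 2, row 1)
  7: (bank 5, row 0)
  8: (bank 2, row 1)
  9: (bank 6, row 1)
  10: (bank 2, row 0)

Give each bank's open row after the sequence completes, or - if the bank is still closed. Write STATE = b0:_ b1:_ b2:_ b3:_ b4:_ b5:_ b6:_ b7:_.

STATE = b0:3 b1:- b2:0 b3:- b4:1 b5:0 b6:1 b7:-

step 0: bank4 None->1 [EMPTY]
step 1: bank0 None->0 [EMPTY]
step 2: bank2 None->1 [EMPTY]
step 3: bank0 0->3 [CONFLICT]
step 4: bank4 1->1 [HIT]
step 5: bank2 1->1 [HIT]
step 6: bank2 1->1 [HIT]
step 7: bank5 None->0 [EMPTY]
step 8: bank2 1->1 [HIT]
step 9: bank6 None->1 [EMPTY]
step 10: bank2 1->0 [CONFLICT]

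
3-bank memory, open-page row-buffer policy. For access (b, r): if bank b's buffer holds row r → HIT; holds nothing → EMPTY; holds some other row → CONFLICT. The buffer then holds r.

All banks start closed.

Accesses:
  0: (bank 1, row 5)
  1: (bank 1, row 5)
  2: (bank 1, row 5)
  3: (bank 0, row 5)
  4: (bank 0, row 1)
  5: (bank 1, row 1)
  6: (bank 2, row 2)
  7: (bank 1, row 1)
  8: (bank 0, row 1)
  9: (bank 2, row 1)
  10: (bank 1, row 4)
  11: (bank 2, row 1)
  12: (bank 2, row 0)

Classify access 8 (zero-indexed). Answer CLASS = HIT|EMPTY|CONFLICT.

#0 (1,5) E
#1 (1,5) H  (was 5)
#2 (1,5) H  (was 5)
#3 (0,5) E
#4 (0,1) C  (was 5)
#5 (1,1) C  (was 5)
#6 (2,2) E
#7 (1,1) H  (was 1)
#8 (0,1) H  (was 1)
#9 (2,1) C  (was 2)
#10 (1,4) C  (was 1)
#11 (2,1) H  (was 1)
#12 (2,0) C  (was 1)

CLASS = HIT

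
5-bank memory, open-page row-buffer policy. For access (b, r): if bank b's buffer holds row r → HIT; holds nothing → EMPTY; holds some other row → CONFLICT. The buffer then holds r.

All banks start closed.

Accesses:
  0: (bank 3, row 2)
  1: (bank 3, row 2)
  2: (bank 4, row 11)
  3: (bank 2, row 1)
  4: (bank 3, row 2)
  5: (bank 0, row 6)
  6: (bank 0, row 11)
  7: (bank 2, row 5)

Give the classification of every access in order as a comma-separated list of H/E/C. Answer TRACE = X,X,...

0: bank 3 row 2 — prev None → EMPTY
1: bank 3 row 2 — prev 2 → HIT
2: bank 4 row 11 — prev None → EMPTY
3: bank 2 row 1 — prev None → EMPTY
4: bank 3 row 2 — prev 2 → HIT
5: bank 0 row 6 — prev None → EMPTY
6: bank 0 row 11 — prev 6 → CONFLICT
7: bank 2 row 5 — prev 1 → CONFLICT

TRACE = E,H,E,E,H,E,C,C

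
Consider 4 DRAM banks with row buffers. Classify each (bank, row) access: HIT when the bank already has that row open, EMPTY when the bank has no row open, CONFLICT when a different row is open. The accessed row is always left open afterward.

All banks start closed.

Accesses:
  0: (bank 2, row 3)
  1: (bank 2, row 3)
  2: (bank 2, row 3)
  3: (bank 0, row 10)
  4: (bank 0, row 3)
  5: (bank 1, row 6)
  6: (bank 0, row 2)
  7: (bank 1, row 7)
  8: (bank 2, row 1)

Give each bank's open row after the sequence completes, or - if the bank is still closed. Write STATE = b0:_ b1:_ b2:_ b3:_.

STATE = b0:2 b1:7 b2:1 b3:-

  [0] b2 r3: no row ⇒ E
  [1] b2 r3: had r3 ⇒ H
  [2] b2 r3: had r3 ⇒ H
  [3] b0 r10: no row ⇒ E
  [4] b0 r3: had r10 ⇒ C
  [5] b1 r6: no row ⇒ E
  [6] b0 r2: had r3 ⇒ C
  [7] b1 r7: had r6 ⇒ C
  [8] b2 r1: had r3 ⇒ C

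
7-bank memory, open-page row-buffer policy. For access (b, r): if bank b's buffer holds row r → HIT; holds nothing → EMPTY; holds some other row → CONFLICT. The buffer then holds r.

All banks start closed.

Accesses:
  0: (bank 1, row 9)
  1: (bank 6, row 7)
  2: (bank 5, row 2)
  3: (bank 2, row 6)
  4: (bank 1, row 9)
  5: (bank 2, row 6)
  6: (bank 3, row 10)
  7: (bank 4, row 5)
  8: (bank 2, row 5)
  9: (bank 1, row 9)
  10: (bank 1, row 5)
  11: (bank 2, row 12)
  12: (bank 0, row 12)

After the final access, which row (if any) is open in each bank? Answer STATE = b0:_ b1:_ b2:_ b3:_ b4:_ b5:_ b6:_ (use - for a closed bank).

step 0: bank1 None->9 [EMPTY]
step 1: bank6 None->7 [EMPTY]
step 2: bank5 None->2 [EMPTY]
step 3: bank2 None->6 [EMPTY]
step 4: bank1 9->9 [HIT]
step 5: bank2 6->6 [HIT]
step 6: bank3 None->10 [EMPTY]
step 7: bank4 None->5 [EMPTY]
step 8: bank2 6->5 [CONFLICT]
step 9: bank1 9->9 [HIT]
step 10: bank1 9->5 [CONFLICT]
step 11: bank2 5->12 [CONFLICT]
step 12: bank0 None->12 [EMPTY]

STATE = b0:12 b1:5 b2:12 b3:10 b4:5 b5:2 b6:7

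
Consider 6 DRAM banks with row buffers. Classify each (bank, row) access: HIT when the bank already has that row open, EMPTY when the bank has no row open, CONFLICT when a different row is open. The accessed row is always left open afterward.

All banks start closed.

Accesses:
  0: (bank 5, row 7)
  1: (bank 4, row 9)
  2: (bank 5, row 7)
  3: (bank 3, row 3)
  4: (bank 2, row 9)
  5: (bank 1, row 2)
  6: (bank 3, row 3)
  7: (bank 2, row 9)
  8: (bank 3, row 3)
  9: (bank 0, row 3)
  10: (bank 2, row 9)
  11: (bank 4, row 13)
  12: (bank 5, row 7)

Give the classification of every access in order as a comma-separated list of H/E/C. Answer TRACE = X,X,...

TRACE = E,E,H,E,E,E,H,H,H,E,H,C,H

  [0] b5 r7: no row ⇒ E
  [1] b4 r9: no row ⇒ E
  [2] b5 r7: had r7 ⇒ H
  [3] b3 r3: no row ⇒ E
  [4] b2 r9: no row ⇒ E
  [5] b1 r2: no row ⇒ E
  [6] b3 r3: had r3 ⇒ H
  [7] b2 r9: had r9 ⇒ H
  [8] b3 r3: had r3 ⇒ H
  [9] b0 r3: no row ⇒ E
  [10] b2 r9: had r9 ⇒ H
  [11] b4 r13: had r9 ⇒ C
  [12] b5 r7: had r7 ⇒ H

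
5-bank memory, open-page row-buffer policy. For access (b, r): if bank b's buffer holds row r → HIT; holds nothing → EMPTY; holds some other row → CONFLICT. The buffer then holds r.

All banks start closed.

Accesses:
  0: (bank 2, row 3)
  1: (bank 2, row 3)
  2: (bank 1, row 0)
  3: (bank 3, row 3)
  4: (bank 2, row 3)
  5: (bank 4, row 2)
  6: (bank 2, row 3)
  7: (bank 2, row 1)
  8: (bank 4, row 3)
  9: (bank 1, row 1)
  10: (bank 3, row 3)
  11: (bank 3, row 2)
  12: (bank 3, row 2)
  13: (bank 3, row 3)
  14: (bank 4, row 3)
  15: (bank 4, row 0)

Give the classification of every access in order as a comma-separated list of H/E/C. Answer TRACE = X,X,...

TRACE = E,H,E,E,H,E,H,C,C,C,H,C,H,C,H,C

0: bank 2 row 3 — prev None → EMPTY
1: bank 2 row 3 — prev 3 → HIT
2: bank 1 row 0 — prev None → EMPTY
3: bank 3 row 3 — prev None → EMPTY
4: bank 2 row 3 — prev 3 → HIT
5: bank 4 row 2 — prev None → EMPTY
6: bank 2 row 3 — prev 3 → HIT
7: bank 2 row 1 — prev 3 → CONFLICT
8: bank 4 row 3 — prev 2 → CONFLICT
9: bank 1 row 1 — prev 0 → CONFLICT
10: bank 3 row 3 — prev 3 → HIT
11: bank 3 row 2 — prev 3 → CONFLICT
12: bank 3 row 2 — prev 2 → HIT
13: bank 3 row 3 — prev 2 → CONFLICT
14: bank 4 row 3 — prev 3 → HIT
15: bank 4 row 0 — prev 3 → CONFLICT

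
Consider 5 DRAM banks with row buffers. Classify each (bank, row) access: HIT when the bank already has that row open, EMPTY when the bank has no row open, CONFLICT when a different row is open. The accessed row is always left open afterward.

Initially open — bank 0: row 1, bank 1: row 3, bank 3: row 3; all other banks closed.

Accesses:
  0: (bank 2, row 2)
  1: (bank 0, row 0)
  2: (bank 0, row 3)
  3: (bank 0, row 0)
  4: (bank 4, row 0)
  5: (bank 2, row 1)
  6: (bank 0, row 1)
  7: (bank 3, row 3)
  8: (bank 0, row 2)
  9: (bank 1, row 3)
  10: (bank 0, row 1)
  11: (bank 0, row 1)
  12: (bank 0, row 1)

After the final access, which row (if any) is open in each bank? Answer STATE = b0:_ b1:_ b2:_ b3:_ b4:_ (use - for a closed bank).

0: bank 2 row 2 — prev None → EMPTY
1: bank 0 row 0 — prev 1 → CONFLICT
2: bank 0 row 3 — prev 0 → CONFLICT
3: bank 0 row 0 — prev 3 → CONFLICT
4: bank 4 row 0 — prev None → EMPTY
5: bank 2 row 1 — prev 2 → CONFLICT
6: bank 0 row 1 — prev 0 → CONFLICT
7: bank 3 row 3 — prev 3 → HIT
8: bank 0 row 2 — prev 1 → CONFLICT
9: bank 1 row 3 — prev 3 → HIT
10: bank 0 row 1 — prev 2 → CONFLICT
11: bank 0 row 1 — prev 1 → HIT
12: bank 0 row 1 — prev 1 → HIT

STATE = b0:1 b1:3 b2:1 b3:3 b4:0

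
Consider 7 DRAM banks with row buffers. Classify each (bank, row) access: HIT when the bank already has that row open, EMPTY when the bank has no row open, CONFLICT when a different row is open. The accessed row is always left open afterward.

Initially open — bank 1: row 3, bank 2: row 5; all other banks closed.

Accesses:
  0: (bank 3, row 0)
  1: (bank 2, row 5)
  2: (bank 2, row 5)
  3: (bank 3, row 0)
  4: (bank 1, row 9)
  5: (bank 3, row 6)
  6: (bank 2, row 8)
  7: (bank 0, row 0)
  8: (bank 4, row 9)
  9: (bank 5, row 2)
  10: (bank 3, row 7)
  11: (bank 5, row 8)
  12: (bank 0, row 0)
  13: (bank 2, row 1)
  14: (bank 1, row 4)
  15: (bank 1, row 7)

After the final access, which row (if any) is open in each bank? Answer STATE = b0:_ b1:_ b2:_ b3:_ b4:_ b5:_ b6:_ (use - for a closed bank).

step 0: bank3 None->0 [EMPTY]
step 1: bank2 5->5 [HIT]
step 2: bank2 5->5 [HIT]
step 3: bank3 0->0 [HIT]
step 4: bank1 3->9 [CONFLICT]
step 5: bank3 0->6 [CONFLICT]
step 6: bank2 5->8 [CONFLICT]
step 7: bank0 None->0 [EMPTY]
step 8: bank4 None->9 [EMPTY]
step 9: bank5 None->2 [EMPTY]
step 10: bank3 6->7 [CONFLICT]
step 11: bank5 2->8 [CONFLICT]
step 12: bank0 0->0 [HIT]
step 13: bank2 8->1 [CONFLICT]
step 14: bank1 9->4 [CONFLICT]
step 15: bank1 4->7 [CONFLICT]

STATE = b0:0 b1:7 b2:1 b3:7 b4:9 b5:8 b6:-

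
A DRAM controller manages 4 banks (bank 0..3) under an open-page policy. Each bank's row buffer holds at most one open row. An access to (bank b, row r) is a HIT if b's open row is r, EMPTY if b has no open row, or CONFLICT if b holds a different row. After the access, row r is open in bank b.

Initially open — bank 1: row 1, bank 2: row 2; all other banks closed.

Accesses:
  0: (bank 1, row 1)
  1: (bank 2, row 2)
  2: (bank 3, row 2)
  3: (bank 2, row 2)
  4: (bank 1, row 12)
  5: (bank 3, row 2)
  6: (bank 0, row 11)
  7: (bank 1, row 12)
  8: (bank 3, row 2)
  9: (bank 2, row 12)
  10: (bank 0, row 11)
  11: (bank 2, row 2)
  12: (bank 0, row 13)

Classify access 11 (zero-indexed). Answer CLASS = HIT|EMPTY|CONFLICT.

0: bank 1 row 1 — prev 1 → HIT
1: bank 2 row 2 — prev 2 → HIT
2: bank 3 row 2 — prev None → EMPTY
3: bank 2 row 2 — prev 2 → HIT
4: bank 1 row 12 — prev 1 → CONFLICT
5: bank 3 row 2 — prev 2 → HIT
6: bank 0 row 11 — prev None → EMPTY
7: bank 1 row 12 — prev 12 → HIT
8: bank 3 row 2 — prev 2 → HIT
9: bank 2 row 12 — prev 2 → CONFLICT
10: bank 0 row 11 — prev 11 → HIT
11: bank 2 row 2 — prev 12 → CONFLICT
12: bank 0 row 13 — prev 11 → CONFLICT

CLASS = CONFLICT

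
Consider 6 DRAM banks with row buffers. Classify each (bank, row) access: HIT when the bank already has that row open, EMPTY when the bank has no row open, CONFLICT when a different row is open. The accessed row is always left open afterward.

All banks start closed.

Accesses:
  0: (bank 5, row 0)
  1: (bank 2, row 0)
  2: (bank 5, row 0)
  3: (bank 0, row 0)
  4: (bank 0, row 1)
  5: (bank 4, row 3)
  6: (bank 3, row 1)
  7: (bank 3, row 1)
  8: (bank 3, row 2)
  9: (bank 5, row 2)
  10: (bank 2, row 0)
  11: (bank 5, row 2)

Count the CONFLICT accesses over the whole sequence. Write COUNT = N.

COUNT = 3

0: bank 5 row 0 — prev None → EMPTY
1: bank 2 row 0 — prev None → EMPTY
2: bank 5 row 0 — prev 0 → HIT
3: bank 0 row 0 — prev None → EMPTY
4: bank 0 row 1 — prev 0 → CONFLICT
5: bank 4 row 3 — prev None → EMPTY
6: bank 3 row 1 — prev None → EMPTY
7: bank 3 row 1 — prev 1 → HIT
8: bank 3 row 2 — prev 1 → CONFLICT
9: bank 5 row 2 — prev 0 → CONFLICT
10: bank 2 row 0 — prev 0 → HIT
11: bank 5 row 2 — prev 2 → HIT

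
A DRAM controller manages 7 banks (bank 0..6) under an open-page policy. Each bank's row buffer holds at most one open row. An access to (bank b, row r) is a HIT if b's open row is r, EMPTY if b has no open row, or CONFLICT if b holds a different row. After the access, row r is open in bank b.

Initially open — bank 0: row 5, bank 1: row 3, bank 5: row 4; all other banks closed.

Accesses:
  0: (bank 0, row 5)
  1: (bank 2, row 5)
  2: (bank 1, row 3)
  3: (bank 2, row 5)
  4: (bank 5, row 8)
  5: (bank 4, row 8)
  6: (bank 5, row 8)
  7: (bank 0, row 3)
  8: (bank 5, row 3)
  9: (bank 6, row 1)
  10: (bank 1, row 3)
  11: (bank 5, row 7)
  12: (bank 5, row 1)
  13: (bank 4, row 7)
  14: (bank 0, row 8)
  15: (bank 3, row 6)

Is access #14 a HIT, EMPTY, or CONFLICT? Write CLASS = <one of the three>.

  [0] b0 r5: had r5 ⇒ H
  [1] b2 r5: no row ⇒ E
  [2] b1 r3: had r3 ⇒ H
  [3] b2 r5: had r5 ⇒ H
  [4] b5 r8: had r4 ⇒ C
  [5] b4 r8: no row ⇒ E
  [6] b5 r8: had r8 ⇒ H
  [7] b0 r3: had r5 ⇒ C
  [8] b5 r3: had r8 ⇒ C
  [9] b6 r1: no row ⇒ E
  [10] b1 r3: had r3 ⇒ H
  [11] b5 r7: had r3 ⇒ C
  [12] b5 r1: had r7 ⇒ C
  [13] b4 r7: had r8 ⇒ C
  [14] b0 r8: had r3 ⇒ C
  [15] b3 r6: no row ⇒ E

CLASS = CONFLICT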